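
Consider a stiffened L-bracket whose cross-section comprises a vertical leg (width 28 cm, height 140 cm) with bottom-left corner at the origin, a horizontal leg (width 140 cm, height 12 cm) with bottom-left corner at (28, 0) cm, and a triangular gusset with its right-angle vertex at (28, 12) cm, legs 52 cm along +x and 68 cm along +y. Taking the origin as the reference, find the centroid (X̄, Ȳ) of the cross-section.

Part | A | x̄ᵢ | ȳᵢ | A·x̄ᵢ | A·ȳᵢ
vertical leg | 3920.00 | 14.00 | 70.00 | 54880.00 | 274400.00
horizontal leg | 1680.00 | 98.00 | 6.00 | 164640.00 | 10080.00
gusset | 1768.00 | 45.33 | 34.67 | 80149.33 | 61290.67
Σ | 7368.00 |  |  | 299669.33 | 345770.67
X̄ = 299669.33 / 7368.00 = 40.67 cm
Ȳ = 345770.67 / 7368.00 = 46.93 cm

X̄ = 40.67 cm, Ȳ = 46.93 cm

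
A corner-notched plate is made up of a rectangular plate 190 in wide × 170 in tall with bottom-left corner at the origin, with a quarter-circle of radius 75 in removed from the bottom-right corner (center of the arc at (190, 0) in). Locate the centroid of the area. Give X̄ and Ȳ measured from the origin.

X̄ = 84.99 in, Ȳ = 93.42 in

plate: A = 190 × 170 = 32300.00, centroid at (95.00, 85.00).
removed quarter-circle: A = −¼π·75² = -4417.86, centroid at (158.17, 31.83).
ΣA = 27882.14 in²
ΣAX̄ = (32300.00)(95.00) + (-4417.86)(158.17) = 2369730.71 in³
ΣAȲ = (32300.00)(85.00) + (-4417.86)(31.83) = 2604875.00 in³
X̄ = 2369730.71 / 27882.14 = 84.99 in
Ȳ = 2604875.00 / 27882.14 = 93.42 in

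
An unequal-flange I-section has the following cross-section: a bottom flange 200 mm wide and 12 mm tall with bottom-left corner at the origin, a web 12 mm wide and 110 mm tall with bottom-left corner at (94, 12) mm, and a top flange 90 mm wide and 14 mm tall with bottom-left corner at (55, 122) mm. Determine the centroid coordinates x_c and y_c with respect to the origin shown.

x_c = 100.00 mm, y_c = 53.29 mm

Part | A | x̄ᵢ | ȳᵢ | A·x̄ᵢ | A·ȳᵢ
bottom flange | 2400.00 | 100.00 | 6.00 | 240000.00 | 14400.00
web | 1320.00 | 100.00 | 67.00 | 132000.00 | 88440.00
top flange | 1260.00 | 100.00 | 129.00 | 126000.00 | 162540.00
Σ | 4980.00 |  |  | 498000.00 | 265380.00
x_c = 498000.00 / 4980.00 = 100.00 mm
y_c = 265380.00 / 4980.00 = 53.29 mm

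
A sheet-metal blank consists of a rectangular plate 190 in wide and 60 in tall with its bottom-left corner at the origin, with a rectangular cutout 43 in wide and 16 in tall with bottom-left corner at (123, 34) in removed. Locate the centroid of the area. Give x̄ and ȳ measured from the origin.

x̄ = 91.82 in, ȳ = 29.23 in

plate: A = 190 × 60 = 11400.00, centroid at (95.00, 30.00).
hole: A = −(43 × 16) = -688.00, centroid at (144.50, 42.00).
ΣA = 10712.00 in², ΣAx̄ = 983584.00 in³, ΣAȳ = 313104.00 in³.
x̄ = 983584.00/10712.00 = 91.82 in; ȳ = 313104.00/10712.00 = 29.23 in.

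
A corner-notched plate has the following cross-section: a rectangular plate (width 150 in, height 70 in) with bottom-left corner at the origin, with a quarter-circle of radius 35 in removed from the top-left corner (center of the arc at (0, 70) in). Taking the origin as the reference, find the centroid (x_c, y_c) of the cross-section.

Part | A | x̄ᵢ | ȳᵢ | A·x̄ᵢ | A·ȳᵢ
plate | 10500.00 | 75.00 | 35.00 | 787500.00 | 367500.00
removed quarter-circle | -962.11 | 14.85 | 55.15 | -14291.67 | -53056.23
Σ | 9537.89 |  |  | 773208.33 | 314443.77
x_c = 773208.33 / 9537.89 = 81.07 in
y_c = 314443.77 / 9537.89 = 32.97 in

x_c = 81.07 in, y_c = 32.97 in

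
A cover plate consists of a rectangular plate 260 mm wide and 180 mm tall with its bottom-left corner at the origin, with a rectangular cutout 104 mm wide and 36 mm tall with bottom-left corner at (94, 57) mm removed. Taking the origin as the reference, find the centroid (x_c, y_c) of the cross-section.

x_c = 128.61 mm, y_c = 91.30 mm

plate: A = 260 × 180 = 46800.00, centroid at (130.00, 90.00).
hole: A = −(104 × 36) = -3744.00, centroid at (146.00, 75.00).
ΣA = 43056.00 mm²
ΣAx_c = (46800.00)(130.00) + (-3744.00)(146.00) = 5537376.00 mm³
ΣAy_c = (46800.00)(90.00) + (-3744.00)(75.00) = 3931200.00 mm³
x_c = 5537376.00 / 43056.00 = 128.61 mm
y_c = 3931200.00 / 43056.00 = 91.30 mm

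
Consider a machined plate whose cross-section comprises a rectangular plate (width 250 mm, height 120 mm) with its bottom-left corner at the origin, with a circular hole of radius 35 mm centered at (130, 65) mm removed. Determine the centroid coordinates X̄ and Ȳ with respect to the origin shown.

X̄ = 124.26 mm, Ȳ = 59.26 mm

plate: A = 250 × 120 = 30000.00, centroid at (125.00, 60.00).
hole: A = −π·35² = -3848.45, centroid at (130.00, 65.00).
ΣA = 26151.55 mm²
ΣAX̄ = (30000.00)(125.00) + (-3848.45)(130.00) = 3249701.37 mm³
ΣAȲ = (30000.00)(60.00) + (-3848.45)(65.00) = 1549850.68 mm³
X̄ = 3249701.37 / 26151.55 = 124.26 mm
Ȳ = 1549850.68 / 26151.55 = 59.26 mm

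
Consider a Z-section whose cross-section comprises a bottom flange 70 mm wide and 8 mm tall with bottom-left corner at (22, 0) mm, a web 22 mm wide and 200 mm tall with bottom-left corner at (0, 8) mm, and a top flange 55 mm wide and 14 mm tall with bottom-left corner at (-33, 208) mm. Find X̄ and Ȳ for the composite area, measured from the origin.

X̄ = 13.28 mm, Ȳ = 112.21 mm

bottom flange: A = 70 × 8 = 560.00, centroid at (57.00, 4.00).
web: A = 22 × 200 = 4400.00, centroid at (11.00, 108.00).
top flange: A = 55 × 14 = 770.00, centroid at (-5.50, 215.00).
ΣA = 5730.00 mm², ΣAX̄ = 76085.00 mm³, ΣAȲ = 642990.00 mm³.
X̄ = 76085.00/5730.00 = 13.28 mm; Ȳ = 642990.00/5730.00 = 112.21 mm.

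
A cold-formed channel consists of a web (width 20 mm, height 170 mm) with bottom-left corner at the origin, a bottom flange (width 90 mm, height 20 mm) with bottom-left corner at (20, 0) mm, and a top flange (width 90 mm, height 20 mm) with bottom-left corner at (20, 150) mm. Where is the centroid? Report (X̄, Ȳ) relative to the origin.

X̄ = 38.29 mm, Ȳ = 85.00 mm

web: A = 20 × 170 = 3400.00, centroid at (10.00, 85.00).
bottom flange: A = 90 × 20 = 1800.00, centroid at (65.00, 10.00).
top flange: A = 90 × 20 = 1800.00, centroid at (65.00, 160.00).
ΣA = 7000.00 mm²
ΣAX̄ = (3400.00)(10.00) + (1800.00)(65.00) + (1800.00)(65.00) = 268000.00 mm³
ΣAȲ = (3400.00)(85.00) + (1800.00)(10.00) + (1800.00)(160.00) = 595000.00 mm³
X̄ = 268000.00 / 7000.00 = 38.29 mm
Ȳ = 595000.00 / 7000.00 = 85.00 mm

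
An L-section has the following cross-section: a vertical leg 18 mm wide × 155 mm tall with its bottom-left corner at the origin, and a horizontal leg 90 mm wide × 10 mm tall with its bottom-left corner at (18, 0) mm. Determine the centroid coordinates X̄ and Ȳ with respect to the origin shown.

Part | A | x̄ᵢ | ȳᵢ | A·x̄ᵢ | A·ȳᵢ
vertical leg | 2790.00 | 9.00 | 77.50 | 25110.00 | 216225.00
horizontal leg | 900.00 | 63.00 | 5.00 | 56700.00 | 4500.00
Σ | 3690.00 |  |  | 81810.00 | 220725.00
X̄ = 81810.00 / 3690.00 = 22.17 mm
Ȳ = 220725.00 / 3690.00 = 59.82 mm

X̄ = 22.17 mm, Ȳ = 59.82 mm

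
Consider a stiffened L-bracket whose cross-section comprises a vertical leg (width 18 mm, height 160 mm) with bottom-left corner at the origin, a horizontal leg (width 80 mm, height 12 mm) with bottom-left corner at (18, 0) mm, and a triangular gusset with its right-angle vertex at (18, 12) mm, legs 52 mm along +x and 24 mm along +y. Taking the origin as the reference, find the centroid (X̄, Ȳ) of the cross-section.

vertical leg: A = 18 × 160 = 2880.00, centroid at (9.00, 80.00).
horizontal leg: A = 80 × 12 = 960.00, centroid at (58.00, 6.00).
gusset: A = ½·52·24 = 624.00, centroid at (35.33, 20.00).
ΣA = 4464.00 mm²
ΣAX̄ = (2880.00)(9.00) + (960.00)(58.00) + (624.00)(35.33) = 103648.00 mm³
ΣAȲ = (2880.00)(80.00) + (960.00)(6.00) + (624.00)(20.00) = 248640.00 mm³
X̄ = 103648.00 / 4464.00 = 23.22 mm
Ȳ = 248640.00 / 4464.00 = 55.70 mm

X̄ = 23.22 mm, Ȳ = 55.70 mm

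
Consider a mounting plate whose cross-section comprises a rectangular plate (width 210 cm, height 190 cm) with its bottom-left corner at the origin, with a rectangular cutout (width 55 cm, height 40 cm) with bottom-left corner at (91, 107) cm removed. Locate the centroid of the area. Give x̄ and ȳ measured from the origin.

x̄ = 104.21 cm, ȳ = 93.13 cm

plate: A = 210 × 190 = 39900.00, centroid at (105.00, 95.00).
hole: A = −(55 × 40) = -2200.00, centroid at (118.50, 127.00).
ΣA = 37700.00 cm²
ΣAx̄ = (39900.00)(105.00) + (-2200.00)(118.50) = 3928800.00 cm³
ΣAȳ = (39900.00)(95.00) + (-2200.00)(127.00) = 3511100.00 cm³
x̄ = 3928800.00 / 37700.00 = 104.21 cm
ȳ = 3511100.00 / 37700.00 = 93.13 cm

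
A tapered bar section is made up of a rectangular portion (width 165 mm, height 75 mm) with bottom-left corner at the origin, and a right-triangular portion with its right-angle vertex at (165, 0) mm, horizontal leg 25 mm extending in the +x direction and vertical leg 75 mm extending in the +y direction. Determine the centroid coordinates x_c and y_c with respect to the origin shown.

x_c = 88.90 mm, y_c = 36.62 mm

rectangular portion: A = 165 × 75 = 12375.00, centroid at (82.50, 37.50).
triangular portion: A = ½·25·75 = 937.50, centroid at (173.33, 25.00).
ΣA = 13312.50 mm², ΣAx_c = 1183437.50 mm³, ΣAy_c = 487500.00 mm³.
x_c = 1183437.50/13312.50 = 88.90 mm; y_c = 487500.00/13312.50 = 36.62 mm.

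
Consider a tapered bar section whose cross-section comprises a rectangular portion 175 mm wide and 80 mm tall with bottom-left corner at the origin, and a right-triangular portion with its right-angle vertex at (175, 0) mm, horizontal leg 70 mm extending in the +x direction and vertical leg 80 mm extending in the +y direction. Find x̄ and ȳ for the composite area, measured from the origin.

rectangular portion: A = 175 × 80 = 14000.00, centroid at (87.50, 40.00).
triangular portion: A = ½·70·80 = 2800.00, centroid at (198.33, 26.67).
ΣA = 16800.00 mm², ΣAx̄ = 1780333.33 mm³, ΣAȳ = 634666.67 mm³.
x̄ = 1780333.33/16800.00 = 105.97 mm; ȳ = 634666.67/16800.00 = 37.78 mm.

x̄ = 105.97 mm, ȳ = 37.78 mm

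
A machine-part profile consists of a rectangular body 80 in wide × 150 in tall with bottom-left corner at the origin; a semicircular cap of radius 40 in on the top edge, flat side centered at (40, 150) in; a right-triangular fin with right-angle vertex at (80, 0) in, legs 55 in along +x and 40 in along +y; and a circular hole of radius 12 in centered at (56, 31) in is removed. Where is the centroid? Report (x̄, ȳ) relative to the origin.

x̄ = 43.75 in, ȳ = 87.09 in

rectangular body: A = 80 × 150 = 12000.00, centroid at (40.00, 75.00).
semicircular top: A = ½π·40² = 2513.27, centroid at (40.00, 166.98).
triangular fin: A = ½·55·40 = 1100.00, centroid at (98.33, 13.33).
hole: A = −π·12² = -452.39, centroid at (56.00, 31.00).
ΣA = 15160.88 in², ΣAx̄ = 663363.83 in³, ΣAȳ = 1320300.38 in³.
x̄ = 663363.83/15160.88 = 43.75 in; ȳ = 1320300.38/15160.88 = 87.09 in.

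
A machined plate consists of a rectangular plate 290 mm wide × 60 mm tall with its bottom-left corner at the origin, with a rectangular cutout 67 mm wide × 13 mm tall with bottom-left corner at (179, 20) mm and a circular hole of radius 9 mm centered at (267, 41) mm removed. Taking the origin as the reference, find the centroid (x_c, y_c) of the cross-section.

plate: A = 290 × 60 = 17400.00, centroid at (145.00, 30.00).
hole 1: A = −(67 × 13) = -871.00, centroid at (212.50, 26.50).
hole 2: A = −π·9² = -254.47, centroid at (267.00, 41.00).
ΣA = 16274.53 mm²
ΣAx_c = (17400.00)(145.00) + (-871.00)(212.50) + (-254.47)(267.00) = 2269969.28 mm³
ΣAy_c = (17400.00)(30.00) + (-871.00)(26.50) + (-254.47)(41.00) = 488485.27 mm³
x_c = 2269969.28 / 16274.53 = 139.48 mm
y_c = 488485.27 / 16274.53 = 30.02 mm

x_c = 139.48 mm, y_c = 30.02 mm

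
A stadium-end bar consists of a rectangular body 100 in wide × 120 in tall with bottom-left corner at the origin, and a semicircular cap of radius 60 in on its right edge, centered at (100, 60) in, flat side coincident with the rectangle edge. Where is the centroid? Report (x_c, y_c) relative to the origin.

x_c = 74.17 in, y_c = 60.00 in

Part | A | x̄ᵢ | ȳᵢ | A·x̄ᵢ | A·ȳᵢ
rectangular body | 12000.00 | 50.00 | 60.00 | 600000.00 | 720000.00
semicircular end | 5654.87 | 125.46 | 60.00 | 709486.68 | 339292.01
Σ | 17654.87 |  |  | 1309486.68 | 1059292.01
x_c = 1309486.68 / 17654.87 = 74.17 in
y_c = 1059292.01 / 17654.87 = 60.00 in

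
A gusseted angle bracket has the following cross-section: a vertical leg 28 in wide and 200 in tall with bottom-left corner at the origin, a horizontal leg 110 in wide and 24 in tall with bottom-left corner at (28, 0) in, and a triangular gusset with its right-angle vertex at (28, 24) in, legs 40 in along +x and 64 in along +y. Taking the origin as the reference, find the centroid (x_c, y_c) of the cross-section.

vertical leg: A = 28 × 200 = 5600.00, centroid at (14.00, 100.00).
horizontal leg: A = 110 × 24 = 2640.00, centroid at (83.00, 12.00).
gusset: A = ½·40·64 = 1280.00, centroid at (41.33, 45.33).
ΣA = 9520.00 in², ΣAx_c = 350426.67 in³, ΣAy_c = 649706.67 in³.
x_c = 350426.67/9520.00 = 36.81 in; y_c = 649706.67/9520.00 = 68.25 in.

x_c = 36.81 in, y_c = 68.25 in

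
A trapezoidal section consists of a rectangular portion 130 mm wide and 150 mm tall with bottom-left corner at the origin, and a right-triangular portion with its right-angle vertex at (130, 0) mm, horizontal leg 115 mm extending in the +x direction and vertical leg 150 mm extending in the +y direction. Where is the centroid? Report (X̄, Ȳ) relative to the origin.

X̄ = 96.69 mm, Ȳ = 67.33 mm

rectangular portion: A = 130 × 150 = 19500.00, centroid at (65.00, 75.00).
triangular portion: A = ½·115·150 = 8625.00, centroid at (168.33, 50.00).
ΣA = 28125.00 mm²
ΣAX̄ = (19500.00)(65.00) + (8625.00)(168.33) = 2719375.00 mm³
ΣAȲ = (19500.00)(75.00) + (8625.00)(50.00) = 1893750.00 mm³
X̄ = 2719375.00 / 28125.00 = 96.69 mm
Ȳ = 1893750.00 / 28125.00 = 67.33 mm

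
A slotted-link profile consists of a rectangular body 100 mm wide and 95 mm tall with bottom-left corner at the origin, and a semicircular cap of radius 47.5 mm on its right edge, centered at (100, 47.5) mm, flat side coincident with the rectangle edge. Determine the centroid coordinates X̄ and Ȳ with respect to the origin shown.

Part | A | x̄ᵢ | ȳᵢ | A·x̄ᵢ | A·ȳᵢ
rectangular body | 9500.00 | 50.00 | 47.50 | 475000.00 | 451250.00
semicircular end | 3544.11 | 120.16 | 47.50 | 425858.84 | 168345.19
Σ | 13044.11 |  |  | 900858.84 | 619595.19
X̄ = 900858.84 / 13044.11 = 69.06 mm
Ȳ = 619595.19 / 13044.11 = 47.50 mm

X̄ = 69.06 mm, Ȳ = 47.50 mm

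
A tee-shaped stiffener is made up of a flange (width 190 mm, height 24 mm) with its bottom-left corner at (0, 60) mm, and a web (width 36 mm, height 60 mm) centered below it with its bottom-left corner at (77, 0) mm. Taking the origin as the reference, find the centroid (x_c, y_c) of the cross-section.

x_c = 95.00 mm, y_c = 58.50 mm

web: A = 36 × 60 = 2160.00, centroid at (95.00, 30.00).
flange: A = 190 × 24 = 4560.00, centroid at (95.00, 72.00).
ΣA = 6720.00 mm², ΣAx_c = 638400.00 mm³, ΣAy_c = 393120.00 mm³.
x_c = 638400.00/6720.00 = 95.00 mm; y_c = 393120.00/6720.00 = 58.50 mm.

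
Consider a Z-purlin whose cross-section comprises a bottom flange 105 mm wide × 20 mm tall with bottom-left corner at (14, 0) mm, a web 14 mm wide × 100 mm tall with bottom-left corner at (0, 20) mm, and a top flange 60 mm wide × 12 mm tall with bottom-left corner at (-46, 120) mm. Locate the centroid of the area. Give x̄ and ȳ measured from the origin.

x̄ = 32.68 mm, ȳ = 49.70 mm

Part | A | x̄ᵢ | ȳᵢ | A·x̄ᵢ | A·ȳᵢ
bottom flange | 2100.00 | 66.50 | 10.00 | 139650.00 | 21000.00
web | 1400.00 | 7.00 | 70.00 | 9800.00 | 98000.00
top flange | 720.00 | -16.00 | 126.00 | -11520.00 | 90720.00
Σ | 4220.00 |  |  | 137930.00 | 209720.00
x̄ = 137930.00 / 4220.00 = 32.68 mm
ȳ = 209720.00 / 4220.00 = 49.70 mm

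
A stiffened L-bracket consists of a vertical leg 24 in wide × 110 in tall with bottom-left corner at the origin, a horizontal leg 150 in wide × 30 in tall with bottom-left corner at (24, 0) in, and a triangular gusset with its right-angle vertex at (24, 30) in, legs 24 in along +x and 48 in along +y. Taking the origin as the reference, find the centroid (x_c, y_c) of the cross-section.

x_c = 64.23 in, y_c = 31.00 in

Part | A | x̄ᵢ | ȳᵢ | A·x̄ᵢ | A·ȳᵢ
vertical leg | 2640.00 | 12.00 | 55.00 | 31680.00 | 145200.00
horizontal leg | 4500.00 | 99.00 | 15.00 | 445500.00 | 67500.00
gusset | 576.00 | 32.00 | 46.00 | 18432.00 | 26496.00
Σ | 7716.00 |  |  | 495612.00 | 239196.00
x_c = 495612.00 / 7716.00 = 64.23 in
y_c = 239196.00 / 7716.00 = 31.00 in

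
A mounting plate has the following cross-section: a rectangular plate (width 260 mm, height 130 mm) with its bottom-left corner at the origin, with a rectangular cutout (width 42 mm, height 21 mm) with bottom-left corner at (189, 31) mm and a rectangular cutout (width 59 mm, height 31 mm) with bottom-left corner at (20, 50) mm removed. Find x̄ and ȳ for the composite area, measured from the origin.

x̄ = 132.47 mm, ȳ = 65.64 mm

Part | A | x̄ᵢ | ȳᵢ | A·x̄ᵢ | A·ȳᵢ
plate | 33800.00 | 130.00 | 65.00 | 4394000.00 | 2197000.00
hole 1 | -882.00 | 210.00 | 41.50 | -185220.00 | -36603.00
hole 2 | -1829.00 | 49.50 | 65.50 | -90535.50 | -119799.50
Σ | 31089.00 |  |  | 4118244.50 | 2040597.50
x̄ = 4118244.50 / 31089.00 = 132.47 mm
ȳ = 2040597.50 / 31089.00 = 65.64 mm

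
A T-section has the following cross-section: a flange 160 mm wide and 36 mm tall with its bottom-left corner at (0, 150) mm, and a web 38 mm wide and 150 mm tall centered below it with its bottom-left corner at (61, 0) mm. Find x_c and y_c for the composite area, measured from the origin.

Part | A | x̄ᵢ | ȳᵢ | A·x̄ᵢ | A·ȳᵢ
web | 5700.00 | 80.00 | 75.00 | 456000.00 | 427500.00
flange | 5760.00 | 80.00 | 168.00 | 460800.00 | 967680.00
Σ | 11460.00 |  |  | 916800.00 | 1395180.00
x_c = 916800.00 / 11460.00 = 80.00 mm
y_c = 1395180.00 / 11460.00 = 121.74 mm

x_c = 80.00 mm, y_c = 121.74 mm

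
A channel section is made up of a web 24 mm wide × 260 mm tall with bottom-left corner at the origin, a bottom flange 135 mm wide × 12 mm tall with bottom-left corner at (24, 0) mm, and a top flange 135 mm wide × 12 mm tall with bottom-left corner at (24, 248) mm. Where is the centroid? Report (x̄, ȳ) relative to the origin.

x̄ = 39.17 mm, ȳ = 130.00 mm

web: A = 24 × 260 = 6240.00, centroid at (12.00, 130.00).
bottom flange: A = 135 × 12 = 1620.00, centroid at (91.50, 6.00).
top flange: A = 135 × 12 = 1620.00, centroid at (91.50, 254.00).
ΣA = 9480.00 mm², ΣAx̄ = 371340.00 mm³, ΣAȳ = 1232400.00 mm³.
x̄ = 371340.00/9480.00 = 39.17 mm; ȳ = 1232400.00/9480.00 = 130.00 mm.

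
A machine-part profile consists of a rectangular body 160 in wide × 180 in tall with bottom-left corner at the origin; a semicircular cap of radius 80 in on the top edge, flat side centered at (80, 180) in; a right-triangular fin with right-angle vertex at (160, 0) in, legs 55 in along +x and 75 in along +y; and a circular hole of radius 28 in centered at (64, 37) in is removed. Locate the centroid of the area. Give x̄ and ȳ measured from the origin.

Part | A | x̄ᵢ | ȳᵢ | A·x̄ᵢ | A·ȳᵢ
rectangular body | 28800.00 | 80.00 | 90.00 | 2304000.00 | 2592000.00
semicircular top | 10053.10 | 80.00 | 213.95 | 804247.72 | 2150890.70
triangular fin | 2062.50 | 178.33 | 25.00 | 367812.50 | 51562.50
hole | -2463.01 | 64.00 | 37.00 | -157632.55 | -91131.32
Σ | 38452.59 |  |  | 3318427.67 | 4703321.88
x̄ = 3318427.67 / 38452.59 = 86.30 in
ȳ = 4703321.88 / 38452.59 = 122.31 in

x̄ = 86.30 in, ȳ = 122.31 in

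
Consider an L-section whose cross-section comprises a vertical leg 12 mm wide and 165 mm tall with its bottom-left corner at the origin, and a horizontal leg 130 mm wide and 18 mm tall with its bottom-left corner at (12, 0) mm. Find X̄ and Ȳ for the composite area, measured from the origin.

vertical leg: A = 12 × 165 = 1980.00, centroid at (6.00, 82.50).
horizontal leg: A = 130 × 18 = 2340.00, centroid at (77.00, 9.00).
ΣA = 4320.00 mm², ΣAX̄ = 192060.00 mm³, ΣAȲ = 184410.00 mm³.
X̄ = 192060.00/4320.00 = 44.46 mm; Ȳ = 184410.00/4320.00 = 42.69 mm.

X̄ = 44.46 mm, Ȳ = 42.69 mm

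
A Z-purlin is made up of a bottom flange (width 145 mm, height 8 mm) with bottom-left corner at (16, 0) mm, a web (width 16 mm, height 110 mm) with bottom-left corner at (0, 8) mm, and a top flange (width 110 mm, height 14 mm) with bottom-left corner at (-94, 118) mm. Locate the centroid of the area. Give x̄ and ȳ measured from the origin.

x̄ = 12.71 mm, ȳ = 69.06 mm

bottom flange: A = 145 × 8 = 1160.00, centroid at (88.50, 4.00).
web: A = 16 × 110 = 1760.00, centroid at (8.00, 63.00).
top flange: A = 110 × 14 = 1540.00, centroid at (-39.00, 125.00).
ΣA = 4460.00 mm², ΣAx̄ = 56680.00 mm³, ΣAȳ = 308020.00 mm³.
x̄ = 56680.00/4460.00 = 12.71 mm; ȳ = 308020.00/4460.00 = 69.06 mm.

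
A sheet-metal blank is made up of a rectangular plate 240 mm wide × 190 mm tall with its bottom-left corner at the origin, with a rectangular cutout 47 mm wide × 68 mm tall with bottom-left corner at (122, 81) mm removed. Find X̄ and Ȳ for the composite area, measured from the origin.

plate: A = 240 × 190 = 45600.00, centroid at (120.00, 95.00).
hole: A = −(47 × 68) = -3196.00, centroid at (145.50, 115.00).
ΣA = 42404.00 mm², ΣAX̄ = 5006982.00 mm³, ΣAȲ = 3964460.00 mm³.
X̄ = 5006982.00/42404.00 = 118.08 mm; Ȳ = 3964460.00/42404.00 = 93.49 mm.

X̄ = 118.08 mm, Ȳ = 93.49 mm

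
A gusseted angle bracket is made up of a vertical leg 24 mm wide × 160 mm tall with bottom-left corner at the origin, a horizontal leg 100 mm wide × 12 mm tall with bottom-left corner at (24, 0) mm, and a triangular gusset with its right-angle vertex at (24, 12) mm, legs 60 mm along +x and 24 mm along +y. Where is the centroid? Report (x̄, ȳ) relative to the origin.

x̄ = 28.92 mm, ȳ = 57.08 mm

Part | A | x̄ᵢ | ȳᵢ | A·x̄ᵢ | A·ȳᵢ
vertical leg | 3840.00 | 12.00 | 80.00 | 46080.00 | 307200.00
horizontal leg | 1200.00 | 74.00 | 6.00 | 88800.00 | 7200.00
gusset | 720.00 | 44.00 | 20.00 | 31680.00 | 14400.00
Σ | 5760.00 |  |  | 166560.00 | 328800.00
x̄ = 166560.00 / 5760.00 = 28.92 mm
ȳ = 328800.00 / 5760.00 = 57.08 mm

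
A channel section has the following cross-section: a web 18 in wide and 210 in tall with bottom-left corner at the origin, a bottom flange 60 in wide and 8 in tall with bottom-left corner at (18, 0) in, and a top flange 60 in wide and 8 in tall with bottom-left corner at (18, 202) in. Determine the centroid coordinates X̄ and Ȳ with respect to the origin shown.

X̄ = 16.90 in, Ȳ = 105.00 in

Part | A | x̄ᵢ | ȳᵢ | A·x̄ᵢ | A·ȳᵢ
web | 3780.00 | 9.00 | 105.00 | 34020.00 | 396900.00
bottom flange | 480.00 | 48.00 | 4.00 | 23040.00 | 1920.00
top flange | 480.00 | 48.00 | 206.00 | 23040.00 | 98880.00
Σ | 4740.00 |  |  | 80100.00 | 497700.00
X̄ = 80100.00 / 4740.00 = 16.90 in
Ȳ = 497700.00 / 4740.00 = 105.00 in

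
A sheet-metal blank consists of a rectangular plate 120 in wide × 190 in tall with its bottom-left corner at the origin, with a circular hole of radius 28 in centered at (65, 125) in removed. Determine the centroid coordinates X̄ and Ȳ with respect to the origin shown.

X̄ = 59.39 in, Ȳ = 91.37 in

plate: A = 120 × 190 = 22800.00, centroid at (60.00, 95.00).
hole: A = −π·28² = -2463.01, centroid at (65.00, 125.00).
ΣA = 20336.99 in²
ΣAX̄ = (22800.00)(60.00) + (-2463.01)(65.00) = 1207904.44 in³
ΣAȲ = (22800.00)(95.00) + (-2463.01)(125.00) = 1858123.92 in³
X̄ = 1207904.44 / 20336.99 = 59.39 in
Ȳ = 1858123.92 / 20336.99 = 91.37 in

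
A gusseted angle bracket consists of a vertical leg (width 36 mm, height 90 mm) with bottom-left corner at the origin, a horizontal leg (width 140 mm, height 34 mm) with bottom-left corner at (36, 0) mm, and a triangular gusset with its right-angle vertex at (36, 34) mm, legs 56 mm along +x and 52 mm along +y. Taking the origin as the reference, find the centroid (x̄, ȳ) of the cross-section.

Part | A | x̄ᵢ | ȳᵢ | A·x̄ᵢ | A·ȳᵢ
vertical leg | 3240.00 | 18.00 | 45.00 | 58320.00 | 145800.00
horizontal leg | 4760.00 | 106.00 | 17.00 | 504560.00 | 80920.00
gusset | 1456.00 | 54.67 | 51.33 | 79594.67 | 74741.33
Σ | 9456.00 |  |  | 642474.67 | 301461.33
x̄ = 642474.67 / 9456.00 = 67.94 mm
ȳ = 301461.33 / 9456.00 = 31.88 mm

x̄ = 67.94 mm, ȳ = 31.88 mm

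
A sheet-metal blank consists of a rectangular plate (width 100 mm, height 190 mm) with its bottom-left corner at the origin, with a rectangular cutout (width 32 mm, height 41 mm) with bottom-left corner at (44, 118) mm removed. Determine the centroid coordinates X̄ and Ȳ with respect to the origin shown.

X̄ = 49.26 mm, Ȳ = 91.77 mm

plate: A = 100 × 190 = 19000.00, centroid at (50.00, 95.00).
hole: A = −(32 × 41) = -1312.00, centroid at (60.00, 138.50).
ΣA = 17688.00 mm², ΣAX̄ = 871280.00 mm³, ΣAȲ = 1623288.00 mm³.
X̄ = 871280.00/17688.00 = 49.26 mm; Ȳ = 1623288.00/17688.00 = 91.77 mm.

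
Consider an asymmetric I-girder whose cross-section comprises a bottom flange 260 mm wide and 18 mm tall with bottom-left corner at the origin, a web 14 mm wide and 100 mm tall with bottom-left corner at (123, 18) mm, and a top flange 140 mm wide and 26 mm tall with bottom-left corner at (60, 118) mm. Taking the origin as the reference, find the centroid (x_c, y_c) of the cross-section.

x_c = 130.00 mm, y_c = 63.19 mm

bottom flange: A = 260 × 18 = 4680.00, centroid at (130.00, 9.00).
web: A = 14 × 100 = 1400.00, centroid at (130.00, 68.00).
top flange: A = 140 × 26 = 3640.00, centroid at (130.00, 131.00).
ΣA = 9720.00 mm²
ΣAx_c = (4680.00)(130.00) + (1400.00)(130.00) + (3640.00)(130.00) = 1263600.00 mm³
ΣAy_c = (4680.00)(9.00) + (1400.00)(68.00) + (3640.00)(131.00) = 614160.00 mm³
x_c = 1263600.00 / 9720.00 = 130.00 mm
y_c = 614160.00 / 9720.00 = 63.19 mm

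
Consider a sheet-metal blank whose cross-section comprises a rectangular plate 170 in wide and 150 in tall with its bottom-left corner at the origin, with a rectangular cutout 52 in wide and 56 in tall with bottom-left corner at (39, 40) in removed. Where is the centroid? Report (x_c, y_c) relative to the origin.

Part | A | x̄ᵢ | ȳᵢ | A·x̄ᵢ | A·ȳᵢ
plate | 25500.00 | 85.00 | 75.00 | 2167500.00 | 1912500.00
hole | -2912.00 | 65.00 | 68.00 | -189280.00 | -198016.00
Σ | 22588.00 |  |  | 1978220.00 | 1714484.00
x_c = 1978220.00 / 22588.00 = 87.58 in
y_c = 1714484.00 / 22588.00 = 75.90 in

x_c = 87.58 in, y_c = 75.90 in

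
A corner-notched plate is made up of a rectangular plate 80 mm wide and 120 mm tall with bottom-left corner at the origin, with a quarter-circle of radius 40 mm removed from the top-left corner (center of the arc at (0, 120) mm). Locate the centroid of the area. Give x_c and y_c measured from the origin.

plate: A = 80 × 120 = 9600.00, centroid at (40.00, 60.00).
removed quarter-circle: A = −¼π·40² = -1256.64, centroid at (16.98, 103.02).
ΣA = 8343.36 mm², ΣAx_c = 362666.67 mm³, ΣAy_c = 446536.89 mm³.
x_c = 362666.67/8343.36 = 43.47 mm; y_c = 446536.89/8343.36 = 53.52 mm.

x_c = 43.47 mm, y_c = 53.52 mm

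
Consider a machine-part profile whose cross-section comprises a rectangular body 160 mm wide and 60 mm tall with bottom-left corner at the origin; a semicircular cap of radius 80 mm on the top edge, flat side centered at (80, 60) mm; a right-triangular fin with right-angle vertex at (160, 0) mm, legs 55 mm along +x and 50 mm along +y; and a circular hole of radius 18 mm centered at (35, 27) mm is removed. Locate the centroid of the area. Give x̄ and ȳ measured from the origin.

rectangular body: A = 160 × 60 = 9600.00, centroid at (80.00, 30.00).
semicircular top: A = ½π·80² = 10053.10, centroid at (80.00, 93.95).
triangular fin: A = ½·55·50 = 1375.00, centroid at (178.33, 16.67).
hole: A = −π·18² = -1017.88, centroid at (35.00, 27.00).
ΣA = 20010.22 mm², ΣAx̄ = 1781830.39 mm³, ΣAȳ = 1227953.14 mm³.
x̄ = 1781830.39/20010.22 = 89.05 mm; ȳ = 1227953.14/20010.22 = 61.37 mm.

x̄ = 89.05 mm, ȳ = 61.37 mm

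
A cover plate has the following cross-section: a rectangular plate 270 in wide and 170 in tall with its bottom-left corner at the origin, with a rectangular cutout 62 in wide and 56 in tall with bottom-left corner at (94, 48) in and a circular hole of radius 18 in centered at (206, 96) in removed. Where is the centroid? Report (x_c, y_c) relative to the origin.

plate: A = 270 × 170 = 45900.00, centroid at (135.00, 85.00).
hole 1: A = −(62 × 56) = -3472.00, centroid at (125.00, 76.00).
hole 2: A = −π·18² = -1017.88, centroid at (206.00, 96.00).
ΣA = 41410.12 in², ΣAx_c = 5552817.54 in³, ΣAy_c = 3539911.90 in³.
x_c = 5552817.54/41410.12 = 134.09 in; y_c = 3539911.90/41410.12 = 85.48 in.

x_c = 134.09 in, y_c = 85.48 in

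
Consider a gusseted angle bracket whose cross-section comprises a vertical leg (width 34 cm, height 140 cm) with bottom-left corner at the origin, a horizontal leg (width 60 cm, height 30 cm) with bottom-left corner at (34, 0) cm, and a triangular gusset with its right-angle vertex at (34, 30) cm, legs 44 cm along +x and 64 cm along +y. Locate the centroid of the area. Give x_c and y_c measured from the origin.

x_c = 33.21 cm, y_c = 54.28 cm

vertical leg: A = 34 × 140 = 4760.00, centroid at (17.00, 70.00).
horizontal leg: A = 60 × 30 = 1800.00, centroid at (64.00, 15.00).
gusset: A = ½·44·64 = 1408.00, centroid at (48.67, 51.33).
ΣA = 7968.00 cm², ΣAx_c = 264642.67 cm³, ΣAy_c = 432477.33 cm³.
x_c = 264642.67/7968.00 = 33.21 cm; y_c = 432477.33/7968.00 = 54.28 cm.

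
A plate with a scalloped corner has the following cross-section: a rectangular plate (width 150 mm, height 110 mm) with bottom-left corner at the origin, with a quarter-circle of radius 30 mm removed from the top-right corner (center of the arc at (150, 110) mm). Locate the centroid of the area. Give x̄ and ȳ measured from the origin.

plate: A = 150 × 110 = 16500.00, centroid at (75.00, 55.00).
removed quarter-circle: A = −¼π·30² = -706.86, centroid at (137.27, 97.27).
ΣA = 15793.14 mm², ΣAx̄ = 1140471.25 mm³, ΣAȳ = 838745.58 mm³.
x̄ = 1140471.25/15793.14 = 72.21 mm; ȳ = 838745.58/15793.14 = 53.11 mm.

x̄ = 72.21 mm, ȳ = 53.11 mm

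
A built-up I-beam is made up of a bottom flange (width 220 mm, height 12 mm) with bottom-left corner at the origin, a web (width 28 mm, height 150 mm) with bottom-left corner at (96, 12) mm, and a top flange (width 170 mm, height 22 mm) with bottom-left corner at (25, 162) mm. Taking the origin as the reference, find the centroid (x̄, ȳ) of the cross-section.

x̄ = 110.00 mm, ȳ = 97.19 mm

bottom flange: A = 220 × 12 = 2640.00, centroid at (110.00, 6.00).
web: A = 28 × 150 = 4200.00, centroid at (110.00, 87.00).
top flange: A = 170 × 22 = 3740.00, centroid at (110.00, 173.00).
ΣA = 10580.00 mm²
ΣAx̄ = (2640.00)(110.00) + (4200.00)(110.00) + (3740.00)(110.00) = 1163800.00 mm³
ΣAȳ = (2640.00)(6.00) + (4200.00)(87.00) + (3740.00)(173.00) = 1028260.00 mm³
x̄ = 1163800.00 / 10580.00 = 110.00 mm
ȳ = 1028260.00 / 10580.00 = 97.19 mm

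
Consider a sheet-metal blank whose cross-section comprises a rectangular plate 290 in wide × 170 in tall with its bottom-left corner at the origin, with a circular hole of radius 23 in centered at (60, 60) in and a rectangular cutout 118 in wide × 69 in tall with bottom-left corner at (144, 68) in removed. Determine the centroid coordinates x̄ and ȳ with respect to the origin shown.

plate: A = 290 × 170 = 49300.00, centroid at (145.00, 85.00).
hole 1: A = −π·23² = -1661.90, centroid at (60.00, 60.00).
hole 2: A = −(118 × 69) = -8142.00, centroid at (203.00, 102.50).
ΣA = 39496.10 in²
ΣAx̄ = (49300.00)(145.00) + (-1661.90)(60.00) + (-8142.00)(203.00) = 5395959.85 in³
ΣAȳ = (49300.00)(85.00) + (-1661.90)(60.00) + (-8142.00)(102.50) = 3256230.85 in³
x̄ = 5395959.85 / 39496.10 = 136.62 in
ȳ = 3256230.85 / 39496.10 = 82.44 in

x̄ = 136.62 in, ȳ = 82.44 in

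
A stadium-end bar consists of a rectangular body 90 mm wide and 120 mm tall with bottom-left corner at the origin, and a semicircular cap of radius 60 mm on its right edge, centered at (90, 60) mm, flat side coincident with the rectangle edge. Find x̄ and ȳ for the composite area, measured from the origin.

x̄ = 69.22 mm, ȳ = 60.00 mm

rectangular body: A = 90 × 120 = 10800.00, centroid at (45.00, 60.00).
semicircular end: A = ½π·60² = 5654.87, centroid at (115.46, 60.00).
ΣA = 16454.87 mm²
ΣAx̄ = (10800.00)(45.00) + (5654.87)(115.46) = 1138938.01 mm³
ΣAȳ = (10800.00)(60.00) + (5654.87)(60.00) = 987292.01 mm³
x̄ = 1138938.01 / 16454.87 = 69.22 mm
ȳ = 987292.01 / 16454.87 = 60.00 mm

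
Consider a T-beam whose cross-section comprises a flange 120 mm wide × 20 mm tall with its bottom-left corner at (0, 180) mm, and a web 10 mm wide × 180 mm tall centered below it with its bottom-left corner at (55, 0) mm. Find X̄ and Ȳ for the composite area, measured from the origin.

web: A = 10 × 180 = 1800.00, centroid at (60.00, 90.00).
flange: A = 120 × 20 = 2400.00, centroid at (60.00, 190.00).
ΣA = 4200.00 mm², ΣAX̄ = 252000.00 mm³, ΣAȲ = 618000.00 mm³.
X̄ = 252000.00/4200.00 = 60.00 mm; Ȳ = 618000.00/4200.00 = 147.14 mm.

X̄ = 60.00 mm, Ȳ = 147.14 mm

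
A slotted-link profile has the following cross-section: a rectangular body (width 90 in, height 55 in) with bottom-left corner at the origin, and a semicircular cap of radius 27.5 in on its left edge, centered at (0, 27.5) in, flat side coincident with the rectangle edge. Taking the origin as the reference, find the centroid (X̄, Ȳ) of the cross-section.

Part | A | x̄ᵢ | ȳᵢ | A·x̄ᵢ | A·ȳᵢ
rectangular body | 4950.00 | 45.00 | 27.50 | 222750.00 | 136125.00
semicircular end | 1187.91 | -11.67 | 27.50 | -13864.58 | 32667.65
Σ | 6137.91 |  |  | 208885.42 | 168792.65
X̄ = 208885.42 / 6137.91 = 34.03 in
Ȳ = 168792.65 / 6137.91 = 27.50 in

X̄ = 34.03 in, Ȳ = 27.50 in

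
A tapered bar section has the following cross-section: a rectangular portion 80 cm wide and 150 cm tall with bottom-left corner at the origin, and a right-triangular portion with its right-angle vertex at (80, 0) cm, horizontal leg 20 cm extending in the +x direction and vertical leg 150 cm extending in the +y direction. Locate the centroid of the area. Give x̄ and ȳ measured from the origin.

rectangular portion: A = 80 × 150 = 12000.00, centroid at (40.00, 75.00).
triangular portion: A = ½·20·150 = 1500.00, centroid at (86.67, 50.00).
ΣA = 13500.00 cm², ΣAx̄ = 610000.00 cm³, ΣAȳ = 975000.00 cm³.
x̄ = 610000.00/13500.00 = 45.19 cm; ȳ = 975000.00/13500.00 = 72.22 cm.

x̄ = 45.19 cm, ȳ = 72.22 cm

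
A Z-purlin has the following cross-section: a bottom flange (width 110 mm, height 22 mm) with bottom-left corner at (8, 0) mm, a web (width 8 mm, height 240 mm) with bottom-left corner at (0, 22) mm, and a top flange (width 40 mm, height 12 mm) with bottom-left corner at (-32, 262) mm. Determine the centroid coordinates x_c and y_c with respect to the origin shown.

bottom flange: A = 110 × 22 = 2420.00, centroid at (63.00, 11.00).
web: A = 8 × 240 = 1920.00, centroid at (4.00, 142.00).
top flange: A = 40 × 12 = 480.00, centroid at (-12.00, 268.00).
ΣA = 4820.00 mm², ΣAx_c = 154380.00 mm³, ΣAy_c = 427900.00 mm³.
x_c = 154380.00/4820.00 = 32.03 mm; y_c = 427900.00/4820.00 = 88.78 mm.

x_c = 32.03 mm, y_c = 88.78 mm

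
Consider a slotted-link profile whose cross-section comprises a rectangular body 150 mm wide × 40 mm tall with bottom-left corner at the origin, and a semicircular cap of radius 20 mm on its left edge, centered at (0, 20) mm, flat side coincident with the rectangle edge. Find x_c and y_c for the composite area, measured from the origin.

rectangular body: A = 150 × 40 = 6000.00, centroid at (75.00, 20.00).
semicircular end: A = ½π·20² = 628.32, centroid at (-8.49, 20.00).
ΣA = 6628.32 mm², ΣAx_c = 444666.67 mm³, ΣAy_c = 132566.37 mm³.
x_c = 444666.67/6628.32 = 67.09 mm; y_c = 132566.37/6628.32 = 20.00 mm.

x_c = 67.09 mm, y_c = 20.00 mm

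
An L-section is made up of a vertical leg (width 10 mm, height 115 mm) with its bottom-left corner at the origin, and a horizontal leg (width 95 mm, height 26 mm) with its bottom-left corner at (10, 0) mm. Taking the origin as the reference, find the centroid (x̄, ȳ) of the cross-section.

x̄ = 40.82 mm, ȳ = 27.14 mm

Part | A | x̄ᵢ | ȳᵢ | A·x̄ᵢ | A·ȳᵢ
vertical leg | 1150.00 | 5.00 | 57.50 | 5750.00 | 66125.00
horizontal leg | 2470.00 | 57.50 | 13.00 | 142025.00 | 32110.00
Σ | 3620.00 |  |  | 147775.00 | 98235.00
x̄ = 147775.00 / 3620.00 = 40.82 mm
ȳ = 98235.00 / 3620.00 = 27.14 mm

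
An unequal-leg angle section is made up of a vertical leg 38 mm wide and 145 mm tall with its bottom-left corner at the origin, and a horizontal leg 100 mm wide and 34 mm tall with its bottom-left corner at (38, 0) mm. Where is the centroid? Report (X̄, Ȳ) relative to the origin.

vertical leg: A = 38 × 145 = 5510.00, centroid at (19.00, 72.50).
horizontal leg: A = 100 × 34 = 3400.00, centroid at (88.00, 17.00).
ΣA = 8910.00 mm², ΣAX̄ = 403890.00 mm³, ΣAȲ = 457275.00 mm³.
X̄ = 403890.00/8910.00 = 45.33 mm; Ȳ = 457275.00/8910.00 = 51.32 mm.

X̄ = 45.33 mm, Ȳ = 51.32 mm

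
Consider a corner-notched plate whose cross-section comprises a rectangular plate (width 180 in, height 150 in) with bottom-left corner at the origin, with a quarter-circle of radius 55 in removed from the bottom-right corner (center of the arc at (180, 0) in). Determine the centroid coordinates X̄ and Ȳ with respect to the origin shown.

X̄ = 83.57 in, Ȳ = 79.98 in

Part | A | x̄ᵢ | ȳᵢ | A·x̄ᵢ | A·ȳᵢ
plate | 27000.00 | 90.00 | 75.00 | 2430000.00 | 2025000.00
removed quarter-circle | -2375.83 | 156.66 | 23.34 | -372190.97 | -55458.33
Σ | 24624.17 |  |  | 2057809.03 | 1969541.67
X̄ = 2057809.03 / 24624.17 = 83.57 in
Ȳ = 1969541.67 / 24624.17 = 79.98 in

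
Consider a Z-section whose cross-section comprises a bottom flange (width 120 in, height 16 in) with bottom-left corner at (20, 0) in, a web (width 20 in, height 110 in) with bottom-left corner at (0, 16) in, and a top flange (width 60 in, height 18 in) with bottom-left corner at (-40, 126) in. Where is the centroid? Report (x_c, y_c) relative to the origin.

bottom flange: A = 120 × 16 = 1920.00, centroid at (80.00, 8.00).
web: A = 20 × 110 = 2200.00, centroid at (10.00, 71.00).
top flange: A = 60 × 18 = 1080.00, centroid at (-10.00, 135.00).
ΣA = 5200.00 in²
ΣAx_c = (1920.00)(80.00) + (2200.00)(10.00) + (1080.00)(-10.00) = 164800.00 in³
ΣAy_c = (1920.00)(8.00) + (2200.00)(71.00) + (1080.00)(135.00) = 317360.00 in³
x_c = 164800.00 / 5200.00 = 31.69 in
y_c = 317360.00 / 5200.00 = 61.03 in

x_c = 31.69 in, y_c = 61.03 in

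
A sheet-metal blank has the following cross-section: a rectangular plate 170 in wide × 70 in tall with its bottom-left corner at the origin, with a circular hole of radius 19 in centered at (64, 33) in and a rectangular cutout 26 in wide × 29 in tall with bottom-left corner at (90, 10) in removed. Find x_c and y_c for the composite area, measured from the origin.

x_c = 86.02 in, y_c = 36.02 in

Part | A | x̄ᵢ | ȳᵢ | A·x̄ᵢ | A·ȳᵢ
plate | 11900.00 | 85.00 | 35.00 | 1011500.00 | 416500.00
hole 1 | -1134.11 | 64.00 | 33.00 | -72583.36 | -37425.79
hole 2 | -754.00 | 103.00 | 24.50 | -77662.00 | -18473.00
Σ | 10011.89 |  |  | 861254.64 | 360601.21
x_c = 861254.64 / 10011.89 = 86.02 in
y_c = 360601.21 / 10011.89 = 36.02 in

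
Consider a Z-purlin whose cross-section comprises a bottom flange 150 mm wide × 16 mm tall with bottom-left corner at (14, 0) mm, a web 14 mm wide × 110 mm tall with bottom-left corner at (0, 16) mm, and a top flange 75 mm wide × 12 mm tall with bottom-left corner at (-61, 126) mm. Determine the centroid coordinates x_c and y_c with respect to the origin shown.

bottom flange: A = 150 × 16 = 2400.00, centroid at (89.00, 8.00).
web: A = 14 × 110 = 1540.00, centroid at (7.00, 71.00).
top flange: A = 75 × 12 = 900.00, centroid at (-23.50, 132.00).
ΣA = 4840.00 mm², ΣAx_c = 203230.00 mm³, ΣAy_c = 247340.00 mm³.
x_c = 203230.00/4840.00 = 41.99 mm; y_c = 247340.00/4840.00 = 51.10 mm.

x_c = 41.99 mm, y_c = 51.10 mm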